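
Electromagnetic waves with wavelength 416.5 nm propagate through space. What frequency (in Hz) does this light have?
7.1979e+14 Hz

Using the wave equation: c = fλ

Solving for frequency:
f = c/λ = (3×10⁸ m/s) / (416.5×10⁻⁹ m)
f = 7.1979e+14 Hz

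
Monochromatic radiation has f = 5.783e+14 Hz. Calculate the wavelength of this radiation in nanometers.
518.40 nm

Using the wave equation: c = fλ

Solving for wavelength:
λ = c/f = (3×10⁸ m/s) / (5.783e+14 Hz)
λ = 518.40 nm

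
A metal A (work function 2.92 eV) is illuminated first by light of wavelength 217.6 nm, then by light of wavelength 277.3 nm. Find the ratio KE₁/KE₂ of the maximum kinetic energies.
1.7908

Using Einstein's equation: KE_max = hc/λ - φ

For λ₁ = 217.6 nm:
E₁ = hc/λ₁ = 5.6978 eV
KE₁ = E₁ - φ = 5.6978 - 2.92 = 2.7778 eV

For λ₂ = 277.3 nm:
E₂ = hc/λ₂ = 4.4711 eV
KE₂ = E₂ - φ = 4.4711 - 2.92 = 1.5511 eV

Ratio: KE₁/KE₂ = 2.7778/1.5511 = 1.7908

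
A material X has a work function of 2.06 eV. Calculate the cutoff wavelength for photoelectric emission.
601.87 nm

The threshold wavelength is when the photon energy equals the work function:
hc/λ₀ = φ

Solving for λ₀:
λ₀ = hc/φ = (6.626×10⁻³⁴ J·s)(3×10⁸ m/s) / (2.06 eV × 1.602×10⁻¹⁹ J/eV)
λ₀ = 601.87 nm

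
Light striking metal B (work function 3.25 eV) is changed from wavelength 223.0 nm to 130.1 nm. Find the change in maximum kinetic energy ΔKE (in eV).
3.9701 eV

Using Einstein's equation: KE_max = hc/λ - φ

For λ₁ = 223.0 nm:
KE₁ = hc/λ₁ - φ = 5.5598 - 3.25 = 2.3098 eV

For λ₂ = 130.1 nm:
KE₂ = hc/λ₂ - φ = 9.5299 - 3.25 = 6.2799 eV

Change in KE:
ΔKE = KE₂ - KE₁ = 6.2799 - 2.3098 = 3.9701 eV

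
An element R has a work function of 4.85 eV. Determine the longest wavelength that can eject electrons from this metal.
255.64 nm

The threshold wavelength is when the photon energy equals the work function:
hc/λ₀ = φ

Solving for λ₀:
λ₀ = hc/φ = (6.626×10⁻³⁴ J·s)(3×10⁸ m/s) / (4.85 eV × 1.602×10⁻¹⁹ J/eV)
λ₀ = 255.64 nm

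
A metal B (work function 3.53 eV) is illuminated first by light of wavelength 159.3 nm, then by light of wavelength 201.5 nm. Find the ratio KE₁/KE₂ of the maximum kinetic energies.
1.6214

Using Einstein's equation: KE_max = hc/λ - φ

For λ₁ = 159.3 nm:
E₁ = hc/λ₁ = 7.7831 eV
KE₁ = E₁ - φ = 7.7831 - 3.53 = 4.2531 eV

For λ₂ = 201.5 nm:
E₂ = hc/λ₂ = 6.1531 eV
KE₂ = E₂ - φ = 6.1531 - 3.53 = 2.6231 eV

Ratio: KE₁/KE₂ = 4.2531/2.6231 = 1.6214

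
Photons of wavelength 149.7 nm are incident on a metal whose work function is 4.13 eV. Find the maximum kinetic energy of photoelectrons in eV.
4.1522 eV

Using Einstein's photoelectric equation: KE_max = hf - φ = hc/λ - φ

First, calculate the photon energy:
E_photon = hc/λ = (6.626×10⁻³⁴ J·s)(3×10⁸ m/s) / (149.7×10⁻⁹ m)
E_photon = 8.2822 eV

Then, the maximum kinetic energy:
KE_max = E_photon - φ = 8.2822 eV - 4.13 eV = 4.1522 eV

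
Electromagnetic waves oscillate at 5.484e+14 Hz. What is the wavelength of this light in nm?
546.67 nm

Using the wave equation: c = fλ

Solving for wavelength:
λ = c/f = (3×10⁸ m/s) / (5.484e+14 Hz)
λ = 546.67 nm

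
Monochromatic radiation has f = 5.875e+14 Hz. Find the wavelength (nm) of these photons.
510.29 nm

Using the wave equation: c = fλ

Solving for wavelength:
λ = c/f = (3×10⁸ m/s) / (5.875e+14 Hz)
λ = 510.29 nm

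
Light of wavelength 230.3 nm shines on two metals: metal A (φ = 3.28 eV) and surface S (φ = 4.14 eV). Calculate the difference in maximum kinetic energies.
0.8600 eV

Using KE_max = hc/λ - φ for each metal:

Photon energy: E = hc/λ = 5.3836 eV

For metal A (φ₁ = 3.28 eV):
KE₁ = E - φ₁ = 5.3836 - 3.28 = 2.1036 eV

For surface S (φ₂ = 4.14 eV):
KE₂ = E - φ₂ = 5.3836 - 4.14 = 1.2436 eV

Difference:
ΔKE = KE₁ - KE₂ = 2.1036 - 1.2436 = 0.8600 eV

Note: The difference equals the difference in work functions: 4.14 - 3.28 = 0.86 eV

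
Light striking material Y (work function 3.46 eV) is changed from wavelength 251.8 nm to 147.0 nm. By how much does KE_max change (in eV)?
3.5104 eV

Using Einstein's equation: KE_max = hc/λ - φ

For λ₁ = 251.8 nm:
KE₁ = hc/λ₁ - φ = 4.9239 - 3.46 = 1.4639 eV

For λ₂ = 147.0 nm:
KE₂ = hc/λ₂ - φ = 8.4343 - 3.46 = 4.9743 eV

Change in KE:
ΔKE = KE₂ - KE₁ = 4.9743 - 1.4639 = 3.5104 eV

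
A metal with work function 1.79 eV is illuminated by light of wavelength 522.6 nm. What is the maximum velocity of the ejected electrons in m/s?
4.5264e+05 m/s

First, find the maximum kinetic energy:
E_photon = hc/λ = 2.3724 eV
KE_max = E_photon - φ = 2.3724 - 1.79 = 0.5824 eV

Convert to Joules: KE_max = 0.5824 × 1.602×10⁻¹⁹ J = 9.3319e-20 J

Then use KE = ½mv² to find velocity:
v = √(2·KE/m) = √(2 × 9.3319e-20 J / 9.109e-31 kg)
v = 4.5264e+05 m/s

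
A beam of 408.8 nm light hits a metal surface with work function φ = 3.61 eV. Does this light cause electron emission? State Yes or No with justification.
No

For photoemission, the photon energy must exceed the work function.

Photon energy: E = hc/λ = 3.0329 eV
Work function: φ = 3.61 eV

Since E_photon (3.0329 eV) < φ (3.61 eV), photoemission will NOT occur.
The threshold wavelength is λ₀ = hc/φ = 343.4 nm.
Since 408.8 nm > 343.4 nm, the photons lack sufficient energy.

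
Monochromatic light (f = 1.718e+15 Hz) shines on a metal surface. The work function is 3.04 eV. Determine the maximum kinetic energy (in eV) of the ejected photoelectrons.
4.0651 eV

Using Einstein's photoelectric equation: KE_max = hf - φ

First, calculate the photon energy:
E_photon = hf = (6.626×10⁻³⁴ J·s)(1.718e+15 Hz)
E_photon = 7.1051 eV

Then, the maximum kinetic energy:
KE_max = E_photon - φ = 7.1051 eV - 3.04 eV = 4.0651 eV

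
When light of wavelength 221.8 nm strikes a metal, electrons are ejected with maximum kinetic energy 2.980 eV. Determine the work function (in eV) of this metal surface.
2.61 eV

From Einstein's photoelectric equation: KE_max = hf - φ = hc/λ - φ

Rearranging for φ:
φ = hc/λ - KE_max

Calculate photon energy:
E_photon = hc/λ = 5.5899 eV

Therefore:
φ = 5.5899 - 2.980 = 2.61 eV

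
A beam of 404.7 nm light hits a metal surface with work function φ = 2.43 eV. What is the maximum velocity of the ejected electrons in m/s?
4.7210e+05 m/s

First, find the maximum kinetic energy:
E_photon = hc/λ = 3.0636 eV
KE_max = E_photon - φ = 3.0636 - 2.43 = 0.6336 eV

Convert to Joules: KE_max = 0.6336 × 1.602×10⁻¹⁹ J = 1.0152e-19 J

Then use KE = ½mv² to find velocity:
v = √(2·KE/m) = √(2 × 1.0152e-19 J / 9.109e-31 kg)
v = 4.7210e+05 m/s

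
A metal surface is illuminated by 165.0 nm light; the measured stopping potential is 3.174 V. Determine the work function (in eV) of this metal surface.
4.34 eV

The stopping potential gives the maximum kinetic energy: KE_max = eV_s = 3.174 eV

From Einstein's photoelectric equation: KE_max = hc/λ - φ
Rearranging: φ = hc/λ - KE_max

Calculate photon energy:
E_photon = hc/λ = (6.626×10⁻³⁴ J·s)(3×10⁸ m/s) / (165.0×10⁻⁹ m) = 7.5142 eV

Therefore:
φ = 7.5142 - 3.174 = 4.34 eV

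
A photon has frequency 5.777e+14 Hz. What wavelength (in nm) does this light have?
518.94 nm

Using the wave equation: c = fλ

Solving for wavelength:
λ = c/f = (3×10⁸ m/s) / (5.777e+14 Hz)
λ = 518.94 nm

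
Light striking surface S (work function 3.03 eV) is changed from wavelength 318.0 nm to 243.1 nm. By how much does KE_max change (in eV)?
1.2013 eV

Using Einstein's equation: KE_max = hc/λ - φ

For λ₁ = 318.0 nm:
KE₁ = hc/λ₁ - φ = 3.8989 - 3.03 = 0.8689 eV

For λ₂ = 243.1 nm:
KE₂ = hc/λ₂ - φ = 5.1001 - 3.03 = 2.0701 eV

Change in KE:
ΔKE = KE₂ - KE₁ = 2.0701 - 0.8689 = 1.2013 eV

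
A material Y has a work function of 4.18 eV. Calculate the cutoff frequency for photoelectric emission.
1.0107e+15 Hz

The threshold frequency is when the photon energy equals the work function:
hf₀ = φ

Solving for f₀:
f₀ = φ/h = (4.18 eV × 1.602×10⁻¹⁹ J/eV) / (6.626×10⁻³⁴ J·s)
f₀ = 1.0107e+15 Hz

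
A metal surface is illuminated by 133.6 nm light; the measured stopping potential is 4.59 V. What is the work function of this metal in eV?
4.69 eV

The stopping potential gives the maximum kinetic energy: KE_max = eV_s = 4.59 eV

From Einstein's photoelectric equation: KE_max = hc/λ - φ
Rearranging: φ = hc/λ - KE_max

Calculate photon energy:
E_photon = hc/λ = (6.626×10⁻³⁴ J·s)(3×10⁸ m/s) / (133.6×10⁻⁹ m) = 9.2803 eV

Therefore:
φ = 9.2803 - 4.59 = 4.69 eV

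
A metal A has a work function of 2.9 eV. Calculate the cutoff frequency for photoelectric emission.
7.0122e+14 Hz

The threshold frequency is when the photon energy equals the work function:
hf₀ = φ

Solving for f₀:
f₀ = φ/h = (2.9 eV × 1.602×10⁻¹⁹ J/eV) / (6.626×10⁻³⁴ J·s)
f₀ = 7.0122e+14 Hz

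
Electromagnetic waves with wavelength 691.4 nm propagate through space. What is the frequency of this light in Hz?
4.3360e+14 Hz

Using the wave equation: c = fλ

Solving for frequency:
f = c/λ = (3×10⁸ m/s) / (691.4×10⁻⁹ m)
f = 4.3360e+14 Hz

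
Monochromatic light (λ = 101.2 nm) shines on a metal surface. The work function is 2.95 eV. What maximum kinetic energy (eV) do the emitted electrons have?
9.3014 eV

Using Einstein's photoelectric equation: KE_max = hf - φ = hc/λ - φ

First, calculate the photon energy:
E_photon = hc/λ = (6.626×10⁻³⁴ J·s)(3×10⁸ m/s) / (101.2×10⁻⁹ m)
E_photon = 12.2514 eV

Then, the maximum kinetic energy:
KE_max = E_photon - φ = 12.2514 eV - 2.95 eV = 9.3014 eV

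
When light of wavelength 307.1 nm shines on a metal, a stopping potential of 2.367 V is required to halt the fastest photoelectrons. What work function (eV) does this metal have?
1.67 eV

The stopping potential gives the maximum kinetic energy: KE_max = eV_s = 2.367 eV

From Einstein's photoelectric equation: KE_max = hc/λ - φ
Rearranging: φ = hc/λ - KE_max

Calculate photon energy:
E_photon = hc/λ = (6.626×10⁻³⁴ J·s)(3×10⁸ m/s) / (307.1×10⁻⁹ m) = 4.0373 eV

Therefore:
φ = 4.0373 - 2.367 = 1.67 eV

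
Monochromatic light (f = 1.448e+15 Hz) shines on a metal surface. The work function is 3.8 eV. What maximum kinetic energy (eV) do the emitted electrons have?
2.1884 eV

Using Einstein's photoelectric equation: KE_max = hf - φ

First, calculate the photon energy:
E_photon = hf = (6.626×10⁻³⁴ J·s)(1.448e+15 Hz)
E_photon = 5.9884 eV

Then, the maximum kinetic energy:
KE_max = E_photon - φ = 5.9884 eV - 3.8 eV = 2.1884 eV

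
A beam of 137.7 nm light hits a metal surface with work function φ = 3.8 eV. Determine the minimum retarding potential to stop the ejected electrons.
5.2039 V

The stopping potential V_s satisfies: eV_s = KE_max

First, find KE_max using Einstein's equation:
E_photon = hc/λ = 9.0039 eV
KE_max = E_photon - φ = 9.0039 - 3.8 = 5.2039 eV

Since eV_s = KE_max:
V_s = KE_max/e = 5.2039 V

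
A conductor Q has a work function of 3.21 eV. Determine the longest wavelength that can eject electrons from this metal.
386.24 nm

The threshold wavelength is when the photon energy equals the work function:
hc/λ₀ = φ

Solving for λ₀:
λ₀ = hc/φ = (6.626×10⁻³⁴ J·s)(3×10⁸ m/s) / (3.21 eV × 1.602×10⁻¹⁹ J/eV)
λ₀ = 386.24 nm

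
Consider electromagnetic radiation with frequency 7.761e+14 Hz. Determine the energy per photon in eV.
3.2097 eV

Using E = hf:

E = hf = (6.626×10⁻³⁴ J·s)(7.761e+14 Hz)
E = 3.2097 eV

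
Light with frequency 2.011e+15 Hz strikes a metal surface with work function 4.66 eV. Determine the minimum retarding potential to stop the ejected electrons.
3.6568 V

The stopping potential V_s satisfies: eV_s = KE_max

First, find KE_max using Einstein's equation:
E_photon = hf = (6.626×10⁻³⁴ J·s)(2.011e+15 Hz) = 8.3168 eV
KE_max = E_photon - φ = 8.3168 - 4.66 = 3.6568 eV

Since eV_s = KE_max:
V_s = KE_max/e = 3.6568 V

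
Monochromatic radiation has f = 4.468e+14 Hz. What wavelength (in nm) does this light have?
670.98 nm

Using the wave equation: c = fλ

Solving for wavelength:
λ = c/f = (3×10⁸ m/s) / (4.468e+14 Hz)
λ = 670.98 nm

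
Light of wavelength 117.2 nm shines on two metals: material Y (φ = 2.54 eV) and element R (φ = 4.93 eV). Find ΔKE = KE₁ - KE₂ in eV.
2.3900 eV

Using KE_max = hc/λ - φ for each metal:

Photon energy: E = hc/λ = 10.5789 eV

For material Y (φ₁ = 2.54 eV):
KE₁ = E - φ₁ = 10.5789 - 2.54 = 8.0389 eV

For element R (φ₂ = 4.93 eV):
KE₂ = E - φ₂ = 10.5789 - 4.93 = 5.6489 eV

Difference:
ΔKE = KE₁ - KE₂ = 8.0389 - 5.6489 = 2.3900 eV

Note: The difference equals the difference in work functions: 4.93 - 2.54 = 2.39 eV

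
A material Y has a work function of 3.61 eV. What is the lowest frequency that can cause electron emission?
8.7289e+14 Hz

The threshold frequency is when the photon energy equals the work function:
hf₀ = φ

Solving for f₀:
f₀ = φ/h = (3.61 eV × 1.602×10⁻¹⁹ J/eV) / (6.626×10⁻³⁴ J·s)
f₀ = 8.7289e+14 Hz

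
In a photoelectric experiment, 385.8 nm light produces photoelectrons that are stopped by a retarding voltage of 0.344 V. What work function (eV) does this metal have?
2.87 eV

The stopping potential gives the maximum kinetic energy: KE_max = eV_s = 0.344 eV

From Einstein's photoelectric equation: KE_max = hc/λ - φ
Rearranging: φ = hc/λ - KE_max

Calculate photon energy:
E_photon = hc/λ = (6.626×10⁻³⁴ J·s)(3×10⁸ m/s) / (385.8×10⁻⁹ m) = 3.2137 eV

Therefore:
φ = 3.2137 - 0.344 = 2.87 eV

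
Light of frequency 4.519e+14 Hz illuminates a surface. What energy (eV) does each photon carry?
1.8689 eV

Using E = hf:

E = hf = (6.626×10⁻³⁴ J·s)(4.519e+14 Hz)
E = 1.8689 eV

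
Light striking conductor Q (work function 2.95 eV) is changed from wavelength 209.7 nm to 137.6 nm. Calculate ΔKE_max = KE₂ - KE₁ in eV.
3.0980 eV

Using Einstein's equation: KE_max = hc/λ - φ

For λ₁ = 209.7 nm:
KE₁ = hc/λ₁ - φ = 5.9125 - 2.95 = 2.9625 eV

For λ₂ = 137.6 nm:
KE₂ = hc/λ₂ - φ = 9.0105 - 2.95 = 6.0605 eV

Change in KE:
ΔKE = KE₂ - KE₁ = 6.0605 - 2.9625 = 3.0980 eV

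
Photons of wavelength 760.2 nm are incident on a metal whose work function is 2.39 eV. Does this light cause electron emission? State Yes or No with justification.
No

For photoemission, the photon energy must exceed the work function.

Photon energy: E = hc/λ = 1.6309 eV
Work function: φ = 2.39 eV

Since E_photon (1.6309 eV) < φ (2.39 eV), photoemission will NOT occur.
The threshold wavelength is λ₀ = hc/φ = 518.8 nm.
Since 760.2 nm > 518.8 nm, the photons lack sufficient energy.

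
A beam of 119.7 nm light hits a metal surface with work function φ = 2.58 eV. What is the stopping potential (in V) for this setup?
7.7779 V

The stopping potential V_s satisfies: eV_s = KE_max

First, find KE_max using Einstein's equation:
E_photon = hc/λ = 10.3579 eV
KE_max = E_photon - φ = 10.3579 - 2.58 = 7.7779 eV

Since eV_s = KE_max:
V_s = KE_max/e = 7.7779 V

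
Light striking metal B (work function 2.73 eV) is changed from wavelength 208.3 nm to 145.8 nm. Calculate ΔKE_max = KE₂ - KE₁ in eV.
2.5515 eV

Using Einstein's equation: KE_max = hc/λ - φ

For λ₁ = 208.3 nm:
KE₁ = hc/λ₁ - φ = 5.9522 - 2.73 = 3.2222 eV

For λ₂ = 145.8 nm:
KE₂ = hc/λ₂ - φ = 8.5037 - 2.73 = 5.7737 eV

Change in KE:
ΔKE = KE₂ - KE₁ = 5.7737 - 3.2222 = 2.5515 eV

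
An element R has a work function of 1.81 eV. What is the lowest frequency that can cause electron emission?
4.3766e+14 Hz

The threshold frequency is when the photon energy equals the work function:
hf₀ = φ

Solving for f₀:
f₀ = φ/h = (1.81 eV × 1.602×10⁻¹⁹ J/eV) / (6.626×10⁻³⁴ J·s)
f₀ = 4.3766e+14 Hz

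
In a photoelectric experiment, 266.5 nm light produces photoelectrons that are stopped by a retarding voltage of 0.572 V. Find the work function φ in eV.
4.08 eV

The stopping potential gives the maximum kinetic energy: KE_max = eV_s = 0.572 eV

From Einstein's photoelectric equation: KE_max = hc/λ - φ
Rearranging: φ = hc/λ - KE_max

Calculate photon energy:
E_photon = hc/λ = (6.626×10⁻³⁴ J·s)(3×10⁸ m/s) / (266.5×10⁻⁹ m) = 4.6523 eV

Therefore:
φ = 4.6523 - 0.572 = 4.08 eV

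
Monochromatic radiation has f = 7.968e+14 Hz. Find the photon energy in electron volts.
3.2953 eV

Using E = hf:

E = hf = (6.626×10⁻³⁴ J·s)(7.968e+14 Hz)
E = 3.2953 eV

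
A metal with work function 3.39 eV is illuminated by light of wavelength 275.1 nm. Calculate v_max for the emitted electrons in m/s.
6.2680e+05 m/s

First, find the maximum kinetic energy:
E_photon = hc/λ = 4.5069 eV
KE_max = E_photon - φ = 4.5069 - 3.39 = 1.1169 eV

Convert to Joules: KE_max = 1.1169 × 1.602×10⁻¹⁹ J = 1.7894e-19 J

Then use KE = ½mv² to find velocity:
v = √(2·KE/m) = √(2 × 1.7894e-19 J / 9.109e-31 kg)
v = 6.2680e+05 m/s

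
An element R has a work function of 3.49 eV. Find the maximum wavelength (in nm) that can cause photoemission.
355.26 nm

The threshold wavelength is when the photon energy equals the work function:
hc/λ₀ = φ

Solving for λ₀:
λ₀ = hc/φ = (6.626×10⁻³⁴ J·s)(3×10⁸ m/s) / (3.49 eV × 1.602×10⁻¹⁹ J/eV)
λ₀ = 355.26 nm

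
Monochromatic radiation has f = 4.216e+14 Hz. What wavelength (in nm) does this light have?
711.08 nm

Using the wave equation: c = fλ

Solving for wavelength:
λ = c/f = (3×10⁸ m/s) / (4.216e+14 Hz)
λ = 711.08 nm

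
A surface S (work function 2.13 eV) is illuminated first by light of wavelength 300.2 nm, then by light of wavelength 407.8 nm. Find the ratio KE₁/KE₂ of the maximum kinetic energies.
2.1971

Using Einstein's equation: KE_max = hc/λ - φ

For λ₁ = 300.2 nm:
E₁ = hc/λ₁ = 4.1301 eV
KE₁ = E₁ - φ = 4.1301 - 2.13 = 2.0001 eV

For λ₂ = 407.8 nm:
E₂ = hc/λ₂ = 3.0403 eV
KE₂ = E₂ - φ = 3.0403 - 2.13 = 0.9103 eV

Ratio: KE₁/KE₂ = 2.0001/0.9103 = 2.1971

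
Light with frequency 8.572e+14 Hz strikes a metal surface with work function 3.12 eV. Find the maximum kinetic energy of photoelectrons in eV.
0.4251 eV

Using Einstein's photoelectric equation: KE_max = hf - φ

First, calculate the photon energy:
E_photon = hf = (6.626×10⁻³⁴ J·s)(8.572e+14 Hz)
E_photon = 3.5451 eV

Then, the maximum kinetic energy:
KE_max = E_photon - φ = 3.5451 eV - 3.12 eV = 0.4251 eV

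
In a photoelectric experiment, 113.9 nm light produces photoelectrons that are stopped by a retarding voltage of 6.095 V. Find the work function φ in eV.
4.79 eV

The stopping potential gives the maximum kinetic energy: KE_max = eV_s = 6.095 eV

From Einstein's photoelectric equation: KE_max = hc/λ - φ
Rearranging: φ = hc/λ - KE_max

Calculate photon energy:
E_photon = hc/λ = (6.626×10⁻³⁴ J·s)(3×10⁸ m/s) / (113.9×10⁻⁹ m) = 10.8854 eV

Therefore:
φ = 10.8854 - 6.095 = 4.79 eV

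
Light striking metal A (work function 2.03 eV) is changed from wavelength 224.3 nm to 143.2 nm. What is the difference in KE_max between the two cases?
3.1305 eV

Using Einstein's equation: KE_max = hc/λ - φ

For λ₁ = 224.3 nm:
KE₁ = hc/λ₁ - φ = 5.5276 - 2.03 = 3.4976 eV

For λ₂ = 143.2 nm:
KE₂ = hc/λ₂ - φ = 8.6581 - 2.03 = 6.6281 eV

Change in KE:
ΔKE = KE₂ - KE₁ = 6.6281 - 3.4976 = 3.1305 eV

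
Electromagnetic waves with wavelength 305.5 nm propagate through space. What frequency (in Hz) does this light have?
9.8132e+14 Hz

Using the wave equation: c = fλ

Solving for frequency:
f = c/λ = (3×10⁸ m/s) / (305.5×10⁻⁹ m)
f = 9.8132e+14 Hz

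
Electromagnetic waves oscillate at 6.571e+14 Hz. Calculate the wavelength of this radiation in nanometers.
456.24 nm

Using the wave equation: c = fλ

Solving for wavelength:
λ = c/f = (3×10⁸ m/s) / (6.571e+14 Hz)
λ = 456.24 nm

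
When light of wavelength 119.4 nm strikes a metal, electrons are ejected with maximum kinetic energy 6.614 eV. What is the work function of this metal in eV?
3.77 eV

From Einstein's photoelectric equation: KE_max = hf - φ = hc/λ - φ

Rearranging for φ:
φ = hc/λ - KE_max

Calculate photon energy:
E_photon = hc/λ = 10.3839 eV

Therefore:
φ = 10.3839 - 6.614 = 3.77 eV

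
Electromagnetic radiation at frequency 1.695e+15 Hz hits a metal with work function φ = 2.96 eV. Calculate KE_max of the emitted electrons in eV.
4.0500 eV

Using Einstein's photoelectric equation: KE_max = hf - φ

First, calculate the photon energy:
E_photon = hf = (6.626×10⁻³⁴ J·s)(1.695e+15 Hz)
E_photon = 7.0100 eV

Then, the maximum kinetic energy:
KE_max = E_photon - φ = 7.0100 eV - 2.96 eV = 4.0500 eV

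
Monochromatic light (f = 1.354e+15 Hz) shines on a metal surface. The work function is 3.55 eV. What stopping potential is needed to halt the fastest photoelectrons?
2.0497 V

The stopping potential V_s satisfies: eV_s = KE_max

First, find KE_max using Einstein's equation:
E_photon = hf = (6.626×10⁻³⁴ J·s)(1.354e+15 Hz) = 5.5997 eV
KE_max = E_photon - φ = 5.5997 - 3.55 = 2.0497 eV

Since eV_s = KE_max:
V_s = KE_max/e = 2.0497 V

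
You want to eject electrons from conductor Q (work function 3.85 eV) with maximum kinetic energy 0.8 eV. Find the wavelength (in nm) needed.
266.63 nm

From Einstein's equation: KE_max = hc/λ - φ

Rearranging for λ:
hc/λ = KE_max + φ
λ = hc/(KE_max + φ)

Required photon energy:
E_photon = KE_max + φ = 0.8 + 3.85 = 4.65 eV

Required wavelength:
λ = hc/E_photon = (6.626×10⁻³⁴)(3×10⁸) / (4.65 × 1.602×10⁻¹⁹)
λ = 266.63 nm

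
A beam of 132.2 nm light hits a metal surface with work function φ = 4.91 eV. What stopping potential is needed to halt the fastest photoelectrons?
4.4685 V

The stopping potential V_s satisfies: eV_s = KE_max

First, find KE_max using Einstein's equation:
E_photon = hc/λ = 9.3785 eV
KE_max = E_photon - φ = 9.3785 - 4.91 = 4.4685 eV

Since eV_s = KE_max:
V_s = KE_max/e = 4.4685 V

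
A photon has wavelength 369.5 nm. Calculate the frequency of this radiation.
8.1135e+14 Hz

Using the wave equation: c = fλ

Solving for frequency:
f = c/λ = (3×10⁸ m/s) / (369.5×10⁻⁹ m)
f = 8.1135e+14 Hz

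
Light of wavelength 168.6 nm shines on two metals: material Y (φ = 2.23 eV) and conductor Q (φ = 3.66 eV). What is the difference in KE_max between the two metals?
1.4300 eV

Using KE_max = hc/λ - φ for each metal:

Photon energy: E = hc/λ = 7.3537 eV

For material Y (φ₁ = 2.23 eV):
KE₁ = E - φ₁ = 7.3537 - 2.23 = 5.1237 eV

For conductor Q (φ₂ = 3.66 eV):
KE₂ = E - φ₂ = 7.3537 - 3.66 = 3.6937 eV

Difference:
ΔKE = KE₁ - KE₂ = 5.1237 - 3.6937 = 1.4300 eV

Note: The difference equals the difference in work functions: 3.66 - 2.23 = 1.43 eV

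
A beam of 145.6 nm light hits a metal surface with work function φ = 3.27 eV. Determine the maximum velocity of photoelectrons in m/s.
1.3584e+06 m/s

First, find the maximum kinetic energy:
E_photon = hc/λ = 8.5154 eV
KE_max = E_photon - φ = 8.5154 - 3.27 = 5.2454 eV

Convert to Joules: KE_max = 5.2454 × 1.602×10⁻¹⁹ J = 8.4041e-19 J

Then use KE = ½mv² to find velocity:
v = √(2·KE/m) = √(2 × 8.4041e-19 J / 9.109e-31 kg)
v = 1.3584e+06 m/s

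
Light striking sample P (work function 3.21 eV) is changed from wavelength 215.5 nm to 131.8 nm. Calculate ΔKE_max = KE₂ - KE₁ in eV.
3.6537 eV

Using Einstein's equation: KE_max = hc/λ - φ

For λ₁ = 215.5 nm:
KE₁ = hc/λ₁ - φ = 5.7533 - 3.21 = 2.5433 eV

For λ₂ = 131.8 nm:
KE₂ = hc/λ₂ - φ = 9.4070 - 3.21 = 6.1970 eV

Change in KE:
ΔKE = KE₂ - KE₁ = 6.1970 - 2.5433 = 3.6537 eV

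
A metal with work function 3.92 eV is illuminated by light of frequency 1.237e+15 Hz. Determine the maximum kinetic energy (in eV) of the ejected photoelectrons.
1.1958 eV

Using Einstein's photoelectric equation: KE_max = hf - φ

First, calculate the photon energy:
E_photon = hf = (6.626×10⁻³⁴ J·s)(1.237e+15 Hz)
E_photon = 5.1158 eV

Then, the maximum kinetic energy:
KE_max = E_photon - φ = 5.1158 eV - 3.92 eV = 1.1958 eV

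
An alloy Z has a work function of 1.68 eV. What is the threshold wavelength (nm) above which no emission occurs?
738.00 nm

The threshold wavelength is when the photon energy equals the work function:
hc/λ₀ = φ

Solving for λ₀:
λ₀ = hc/φ = (6.626×10⁻³⁴ J·s)(3×10⁸ m/s) / (1.68 eV × 1.602×10⁻¹⁹ J/eV)
λ₀ = 738.00 nm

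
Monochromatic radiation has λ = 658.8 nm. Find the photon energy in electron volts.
1.8820 eV

Using E = hf = hc/λ:

E = hc/λ = (6.626×10⁻³⁴ J·s)(3×10⁸ m/s) / (658.8×10⁻⁹ m)
E = 1.8820 eV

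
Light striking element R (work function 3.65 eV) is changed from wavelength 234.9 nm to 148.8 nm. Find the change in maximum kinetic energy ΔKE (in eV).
3.0541 eV

Using Einstein's equation: KE_max = hc/λ - φ

For λ₁ = 234.9 nm:
KE₁ = hc/λ₁ - φ = 5.2782 - 3.65 = 1.6282 eV

For λ₂ = 148.8 nm:
KE₂ = hc/λ₂ - φ = 8.3323 - 3.65 = 4.6823 eV

Change in KE:
ΔKE = KE₂ - KE₁ = 4.6823 - 1.6282 = 3.0541 eV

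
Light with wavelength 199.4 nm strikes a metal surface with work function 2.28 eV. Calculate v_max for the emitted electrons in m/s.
1.1769e+06 m/s

First, find the maximum kinetic energy:
E_photon = hc/λ = 6.2179 eV
KE_max = E_photon - φ = 6.2179 - 2.28 = 3.9379 eV

Convert to Joules: KE_max = 3.9379 × 1.602×10⁻¹⁹ J = 6.3092e-19 J

Then use KE = ½mv² to find velocity:
v = √(2·KE/m) = √(2 × 6.3092e-19 J / 9.109e-31 kg)
v = 1.1769e+06 m/s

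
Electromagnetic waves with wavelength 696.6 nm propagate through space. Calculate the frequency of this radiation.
4.3037e+14 Hz

Using the wave equation: c = fλ

Solving for frequency:
f = c/λ = (3×10⁸ m/s) / (696.6×10⁻⁹ m)
f = 4.3037e+14 Hz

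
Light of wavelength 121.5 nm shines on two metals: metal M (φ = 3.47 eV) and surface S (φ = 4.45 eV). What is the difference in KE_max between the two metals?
0.9800 eV

Using KE_max = hc/λ - φ for each metal:

Photon energy: E = hc/λ = 10.2045 eV

For metal M (φ₁ = 3.47 eV):
KE₁ = E - φ₁ = 10.2045 - 3.47 = 6.7345 eV

For surface S (φ₂ = 4.45 eV):
KE₂ = E - φ₂ = 10.2045 - 4.45 = 5.7545 eV

Difference:
ΔKE = KE₁ - KE₂ = 6.7345 - 5.7545 = 0.9800 eV

Note: The difference equals the difference in work functions: 4.45 - 3.47 = 0.98 eV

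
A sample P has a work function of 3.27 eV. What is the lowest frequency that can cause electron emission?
7.9068e+14 Hz

The threshold frequency is when the photon energy equals the work function:
hf₀ = φ

Solving for f₀:
f₀ = φ/h = (3.27 eV × 1.602×10⁻¹⁹ J/eV) / (6.626×10⁻³⁴ J·s)
f₀ = 7.9068e+14 Hz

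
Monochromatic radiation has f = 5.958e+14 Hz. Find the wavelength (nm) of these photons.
503.18 nm

Using the wave equation: c = fλ

Solving for wavelength:
λ = c/f = (3×10⁸ m/s) / (5.958e+14 Hz)
λ = 503.18 nm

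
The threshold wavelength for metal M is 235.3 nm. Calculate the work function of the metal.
5.27 eV

At the threshold wavelength, photon energy equals work function:
φ = hc/λ₀

Calculating:
φ = (6.626×10⁻³⁴ J·s)(3×10⁸ m/s) / (235.3×10⁻⁹ m)
φ = 5.27 eV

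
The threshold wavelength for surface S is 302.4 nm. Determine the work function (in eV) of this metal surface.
4.10 eV

At the threshold wavelength, photon energy equals work function:
φ = hc/λ₀

Calculating:
φ = (6.626×10⁻³⁴ J·s)(3×10⁸ m/s) / (302.4×10⁻⁹ m)
φ = 4.10 eV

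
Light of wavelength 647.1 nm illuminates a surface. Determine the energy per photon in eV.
1.9160 eV

Using E = hf = hc/λ:

E = hc/λ = (6.626×10⁻³⁴ J·s)(3×10⁸ m/s) / (647.1×10⁻⁹ m)
E = 1.9160 eV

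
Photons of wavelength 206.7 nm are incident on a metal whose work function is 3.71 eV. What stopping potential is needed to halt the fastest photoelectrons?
2.2883 V

The stopping potential V_s satisfies: eV_s = KE_max

First, find KE_max using Einstein's equation:
E_photon = hc/λ = 5.9983 eV
KE_max = E_photon - φ = 5.9983 - 3.71 = 2.2883 eV

Since eV_s = KE_max:
V_s = KE_max/e = 2.2883 V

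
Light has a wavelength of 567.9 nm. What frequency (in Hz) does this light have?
5.2790e+14 Hz

Using the wave equation: c = fλ

Solving for frequency:
f = c/λ = (3×10⁸ m/s) / (567.9×10⁻⁹ m)
f = 5.2790e+14 Hz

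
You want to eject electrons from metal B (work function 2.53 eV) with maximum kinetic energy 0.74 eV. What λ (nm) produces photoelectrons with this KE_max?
379.16 nm

From Einstein's equation: KE_max = hc/λ - φ

Rearranging for λ:
hc/λ = KE_max + φ
λ = hc/(KE_max + φ)

Required photon energy:
E_photon = KE_max + φ = 0.74 + 2.53 = 3.27 eV

Required wavelength:
λ = hc/E_photon = (6.626×10⁻³⁴)(3×10⁸) / (3.27 × 1.602×10⁻¹⁹)
λ = 379.16 nm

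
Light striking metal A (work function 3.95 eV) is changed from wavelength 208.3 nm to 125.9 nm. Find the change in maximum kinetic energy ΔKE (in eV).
3.8956 eV

Using Einstein's equation: KE_max = hc/λ - φ

For λ₁ = 208.3 nm:
KE₁ = hc/λ₁ - φ = 5.9522 - 3.95 = 2.0022 eV

For λ₂ = 125.9 nm:
KE₂ = hc/λ₂ - φ = 9.8478 - 3.95 = 5.8978 eV

Change in KE:
ΔKE = KE₂ - KE₁ = 5.8978 - 2.0022 = 3.8956 eV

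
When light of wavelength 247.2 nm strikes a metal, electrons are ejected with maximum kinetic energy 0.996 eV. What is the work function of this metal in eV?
4.02 eV

From Einstein's photoelectric equation: KE_max = hf - φ = hc/λ - φ

Rearranging for φ:
φ = hc/λ - KE_max

Calculate photon energy:
E_photon = hc/λ = 5.0155 eV

Therefore:
φ = 5.0155 - 0.996 = 4.02 eV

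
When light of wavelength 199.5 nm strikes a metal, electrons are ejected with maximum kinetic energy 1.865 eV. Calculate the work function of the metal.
4.35 eV

From Einstein's photoelectric equation: KE_max = hf - φ = hc/λ - φ

Rearranging for φ:
φ = hc/λ - KE_max

Calculate photon energy:
E_photon = hc/λ = 6.2147 eV

Therefore:
φ = 6.2147 - 1.865 = 4.35 eV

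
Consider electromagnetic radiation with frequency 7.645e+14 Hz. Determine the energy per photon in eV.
3.1617 eV

Using E = hf:

E = hf = (6.626×10⁻³⁴ J·s)(7.645e+14 Hz)
E = 3.1617 eV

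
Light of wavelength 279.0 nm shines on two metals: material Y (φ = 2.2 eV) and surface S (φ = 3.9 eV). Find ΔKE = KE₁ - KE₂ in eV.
1.7000 eV

Using KE_max = hc/λ - φ for each metal:

Photon energy: E = hc/λ = 4.4439 eV

For material Y (φ₁ = 2.2 eV):
KE₁ = E - φ₁ = 4.4439 - 2.2 = 2.2439 eV

For surface S (φ₂ = 3.9 eV):
KE₂ = E - φ₂ = 4.4439 - 3.9 = 0.5439 eV

Difference:
ΔKE = KE₁ - KE₂ = 2.2439 - 0.5439 = 1.7000 eV

Note: The difference equals the difference in work functions: 3.9 - 2.2 = 1.70 eV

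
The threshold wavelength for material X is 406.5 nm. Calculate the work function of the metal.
3.05 eV

At the threshold wavelength, photon energy equals work function:
φ = hc/λ₀

Calculating:
φ = (6.626×10⁻³⁴ J·s)(3×10⁸ m/s) / (406.5×10⁻⁹ m)
φ = 3.05 eV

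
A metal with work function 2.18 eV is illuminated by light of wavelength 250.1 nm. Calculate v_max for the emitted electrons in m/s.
9.8843e+05 m/s

First, find the maximum kinetic energy:
E_photon = hc/λ = 4.9574 eV
KE_max = E_photon - φ = 4.9574 - 2.18 = 2.7774 eV

Convert to Joules: KE_max = 2.7774 × 1.602×10⁻¹⁹ J = 4.4499e-19 J

Then use KE = ½mv² to find velocity:
v = √(2·KE/m) = √(2 × 4.4499e-19 J / 9.109e-31 kg)
v = 9.8843e+05 m/s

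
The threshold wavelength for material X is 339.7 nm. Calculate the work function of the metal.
3.65 eV

At the threshold wavelength, photon energy equals work function:
φ = hc/λ₀

Calculating:
φ = (6.626×10⁻³⁴ J·s)(3×10⁸ m/s) / (339.7×10⁻⁹ m)
φ = 3.65 eV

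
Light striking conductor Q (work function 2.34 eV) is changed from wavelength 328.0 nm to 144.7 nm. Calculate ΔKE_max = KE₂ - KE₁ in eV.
4.7884 eV

Using Einstein's equation: KE_max = hc/λ - φ

For λ₁ = 328.0 nm:
KE₁ = hc/λ₁ - φ = 3.7800 - 2.34 = 1.4400 eV

For λ₂ = 144.7 nm:
KE₂ = hc/λ₂ - φ = 8.5684 - 2.34 = 6.2284 eV

Change in KE:
ΔKE = KE₂ - KE₁ = 6.2284 - 1.4400 = 4.7884 eV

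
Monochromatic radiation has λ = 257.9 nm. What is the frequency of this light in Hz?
1.1624e+15 Hz

Using the wave equation: c = fλ

Solving for frequency:
f = c/λ = (3×10⁸ m/s) / (257.9×10⁻⁹ m)
f = 1.1624e+15 Hz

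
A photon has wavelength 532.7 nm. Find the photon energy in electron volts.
2.3275 eV

Using E = hf = hc/λ:

E = hc/λ = (6.626×10⁻³⁴ J·s)(3×10⁸ m/s) / (532.7×10⁻⁹ m)
E = 2.3275 eV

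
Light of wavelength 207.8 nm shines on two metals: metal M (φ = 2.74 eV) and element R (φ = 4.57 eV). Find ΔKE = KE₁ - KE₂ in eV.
1.8300 eV

Using KE_max = hc/λ - φ for each metal:

Photon energy: E = hc/λ = 5.9665 eV

For metal M (φ₁ = 2.74 eV):
KE₁ = E - φ₁ = 5.9665 - 2.74 = 3.2265 eV

For element R (φ₂ = 4.57 eV):
KE₂ = E - φ₂ = 5.9665 - 4.57 = 1.3965 eV

Difference:
ΔKE = KE₁ - KE₂ = 3.2265 - 1.3965 = 1.8300 eV

Note: The difference equals the difference in work functions: 4.57 - 2.74 = 1.83 eV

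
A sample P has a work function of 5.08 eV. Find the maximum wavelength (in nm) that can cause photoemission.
244.06 nm

The threshold wavelength is when the photon energy equals the work function:
hc/λ₀ = φ

Solving for λ₀:
λ₀ = hc/φ = (6.626×10⁻³⁴ J·s)(3×10⁸ m/s) / (5.08 eV × 1.602×10⁻¹⁹ J/eV)
λ₀ = 244.06 nm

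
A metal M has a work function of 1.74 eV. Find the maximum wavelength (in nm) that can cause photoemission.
712.55 nm

The threshold wavelength is when the photon energy equals the work function:
hc/λ₀ = φ

Solving for λ₀:
λ₀ = hc/φ = (6.626×10⁻³⁴ J·s)(3×10⁸ m/s) / (1.74 eV × 1.602×10⁻¹⁹ J/eV)
λ₀ = 712.55 nm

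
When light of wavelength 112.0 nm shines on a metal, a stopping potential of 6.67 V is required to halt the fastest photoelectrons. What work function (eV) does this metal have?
4.40 eV

The stopping potential gives the maximum kinetic energy: KE_max = eV_s = 6.67 eV

From Einstein's photoelectric equation: KE_max = hc/λ - φ
Rearranging: φ = hc/λ - KE_max

Calculate photon energy:
E_photon = hc/λ = (6.626×10⁻³⁴ J·s)(3×10⁸ m/s) / (112.0×10⁻⁹ m) = 11.0700 eV

Therefore:
φ = 11.0700 - 6.67 = 4.40 eV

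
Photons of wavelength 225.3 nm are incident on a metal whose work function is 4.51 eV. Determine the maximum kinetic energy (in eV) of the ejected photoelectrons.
0.9931 eV

Using Einstein's photoelectric equation: KE_max = hf - φ = hc/λ - φ

First, calculate the photon energy:
E_photon = hc/λ = (6.626×10⁻³⁴ J·s)(3×10⁸ m/s) / (225.3×10⁻⁹ m)
E_photon = 5.5031 eV

Then, the maximum kinetic energy:
KE_max = E_photon - φ = 5.5031 eV - 4.51 eV = 0.9931 eV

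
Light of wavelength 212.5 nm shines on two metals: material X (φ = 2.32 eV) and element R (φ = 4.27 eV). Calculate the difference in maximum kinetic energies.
1.9500 eV

Using KE_max = hc/λ - φ for each metal:

Photon energy: E = hc/λ = 5.8346 eV

For material X (φ₁ = 2.32 eV):
KE₁ = E - φ₁ = 5.8346 - 2.32 = 3.5146 eV

For element R (φ₂ = 4.27 eV):
KE₂ = E - φ₂ = 5.8346 - 4.27 = 1.5646 eV

Difference:
ΔKE = KE₁ - KE₂ = 3.5146 - 1.5646 = 1.9500 eV

Note: The difference equals the difference in work functions: 4.27 - 2.32 = 1.95 eV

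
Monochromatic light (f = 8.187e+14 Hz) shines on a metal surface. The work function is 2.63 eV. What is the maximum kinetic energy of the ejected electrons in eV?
0.7559 eV

Using Einstein's photoelectric equation: KE_max = hf - φ

First, calculate the photon energy:
E_photon = hf = (6.626×10⁻³⁴ J·s)(8.187e+14 Hz)
E_photon = 3.3859 eV

Then, the maximum kinetic energy:
KE_max = E_photon - φ = 3.3859 eV - 2.63 eV = 0.7559 eV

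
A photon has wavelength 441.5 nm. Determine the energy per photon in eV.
2.8082 eV

Using E = hf = hc/λ:

E = hc/λ = (6.626×10⁻³⁴ J·s)(3×10⁸ m/s) / (441.5×10⁻⁹ m)
E = 2.8082 eV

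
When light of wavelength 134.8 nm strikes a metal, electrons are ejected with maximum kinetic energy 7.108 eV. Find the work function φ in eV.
2.09 eV

From Einstein's photoelectric equation: KE_max = hf - φ = hc/λ - φ

Rearranging for φ:
φ = hc/λ - KE_max

Calculate photon energy:
E_photon = hc/λ = 9.1976 eV

Therefore:
φ = 9.1976 - 7.108 = 2.09 eV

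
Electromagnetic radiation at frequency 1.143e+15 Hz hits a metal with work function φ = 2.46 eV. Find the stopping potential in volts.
2.2671 V

The stopping potential V_s satisfies: eV_s = KE_max

First, find KE_max using Einstein's equation:
E_photon = hf = (6.626×10⁻³⁴ J·s)(1.143e+15 Hz) = 4.7271 eV
KE_max = E_photon - φ = 4.7271 - 2.46 = 2.2671 eV

Since eV_s = KE_max:
V_s = KE_max/e = 2.2671 V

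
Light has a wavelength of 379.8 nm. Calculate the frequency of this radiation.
7.8934e+14 Hz

Using the wave equation: c = fλ

Solving for frequency:
f = c/λ = (3×10⁸ m/s) / (379.8×10⁻⁹ m)
f = 7.8934e+14 Hz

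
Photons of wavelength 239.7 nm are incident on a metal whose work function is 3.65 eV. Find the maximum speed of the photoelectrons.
7.3181e+05 m/s

First, find the maximum kinetic energy:
E_photon = hc/λ = 5.1725 eV
KE_max = E_photon - φ = 5.1725 - 3.65 = 1.5225 eV

Convert to Joules: KE_max = 1.5225 × 1.602×10⁻¹⁹ J = 2.4393e-19 J

Then use KE = ½mv² to find velocity:
v = √(2·KE/m) = √(2 × 2.4393e-19 J / 9.109e-31 kg)
v = 7.3181e+05 m/s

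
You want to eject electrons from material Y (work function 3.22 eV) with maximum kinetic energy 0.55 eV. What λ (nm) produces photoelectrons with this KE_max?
328.87 nm

From Einstein's equation: KE_max = hc/λ - φ

Rearranging for λ:
hc/λ = KE_max + φ
λ = hc/(KE_max + φ)

Required photon energy:
E_photon = KE_max + φ = 0.55 + 3.22 = 3.77 eV

Required wavelength:
λ = hc/E_photon = (6.626×10⁻³⁴)(3×10⁸) / (3.77 × 1.602×10⁻¹⁹)
λ = 328.87 nm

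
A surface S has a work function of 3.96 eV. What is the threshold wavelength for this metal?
313.09 nm

The threshold wavelength is when the photon energy equals the work function:
hc/λ₀ = φ

Solving for λ₀:
λ₀ = hc/φ = (6.626×10⁻³⁴ J·s)(3×10⁸ m/s) / (3.96 eV × 1.602×10⁻¹⁹ J/eV)
λ₀ = 313.09 nm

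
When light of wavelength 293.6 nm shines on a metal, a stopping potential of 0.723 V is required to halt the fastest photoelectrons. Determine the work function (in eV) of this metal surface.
3.50 eV

The stopping potential gives the maximum kinetic energy: KE_max = eV_s = 0.723 eV

From Einstein's photoelectric equation: KE_max = hc/λ - φ
Rearranging: φ = hc/λ - KE_max

Calculate photon energy:
E_photon = hc/λ = (6.626×10⁻³⁴ J·s)(3×10⁸ m/s) / (293.6×10⁻⁹ m) = 4.2229 eV

Therefore:
φ = 4.2229 - 0.723 = 3.50 eV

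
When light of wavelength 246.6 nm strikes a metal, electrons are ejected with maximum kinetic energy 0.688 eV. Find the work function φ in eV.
4.34 eV

From Einstein's photoelectric equation: KE_max = hf - φ = hc/λ - φ

Rearranging for φ:
φ = hc/λ - KE_max

Calculate photon energy:
E_photon = hc/λ = 5.0277 eV

Therefore:
φ = 5.0277 - 0.688 = 4.34 eV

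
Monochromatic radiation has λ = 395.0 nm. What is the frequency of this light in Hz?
7.5897e+14 Hz

Using the wave equation: c = fλ

Solving for frequency:
f = c/λ = (3×10⁸ m/s) / (395.0×10⁻⁹ m)
f = 7.5897e+14 Hz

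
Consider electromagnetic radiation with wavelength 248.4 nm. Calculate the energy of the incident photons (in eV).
4.9913 eV

Using E = hf = hc/λ:

E = hc/λ = (6.626×10⁻³⁴ J·s)(3×10⁸ m/s) / (248.4×10⁻⁹ m)
E = 4.9913 eV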